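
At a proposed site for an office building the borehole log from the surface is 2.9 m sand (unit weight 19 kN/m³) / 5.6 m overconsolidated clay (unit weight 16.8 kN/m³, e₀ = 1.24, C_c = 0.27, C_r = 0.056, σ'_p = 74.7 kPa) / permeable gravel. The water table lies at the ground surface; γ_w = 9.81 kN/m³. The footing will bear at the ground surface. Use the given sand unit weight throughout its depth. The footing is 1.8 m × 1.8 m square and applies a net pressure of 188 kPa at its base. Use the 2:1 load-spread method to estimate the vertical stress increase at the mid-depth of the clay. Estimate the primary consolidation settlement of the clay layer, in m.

S_c ≈ 0.0128 m

Mid-depth of clay below the ground surface: z = 2.9 + 5.6/2 = 5.7 m.
Total vertical stress at mid-clay: σ_v = 19×2.9 + 16.8×2.8 = 102.14 kPa.
Pore pressure: u = 9.81×(5.7 − 0) = 55.917 kPa.
Initial effective stress: σ'_0 = σ_v − u = 102.14 − 55.917 = 46.223 kPa.
Stress increase at mid-clay by the 2:1 spreading method:
Δσ = qBL/((B+z)(L+z)) = 188×1.8×1.8/((1.8+5.7)(1.8+5.7)) = 10.829 kPa
Final effective stress: σ'_f = 46.223 + 10.829 = 57.052 kPa.
σ'_f = 57.052 ≤ σ'_p = 74.7 kPa, so the clay remains overconsolidated and only the recompression index applies:
S_c = C_r·H/(1+e₀)·log₁₀(σ'_f/σ'_0) = 0.056×5.6/2.24×log₁₀(57.052/46.223)
    = 0.14 × 0.091413 = 0.0128 m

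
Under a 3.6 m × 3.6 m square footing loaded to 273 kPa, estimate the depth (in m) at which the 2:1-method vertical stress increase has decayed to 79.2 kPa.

z ≈ 3.08 m

2:1 spreading — at depth z the loaded area has grown by z in each plan dimension:
qB²/(B+z)² = Δσ_z ⇒ z = B(√(q/Δσ_z) − 1) = 3.6×(√(273/79.2) − 1) = 3.084 m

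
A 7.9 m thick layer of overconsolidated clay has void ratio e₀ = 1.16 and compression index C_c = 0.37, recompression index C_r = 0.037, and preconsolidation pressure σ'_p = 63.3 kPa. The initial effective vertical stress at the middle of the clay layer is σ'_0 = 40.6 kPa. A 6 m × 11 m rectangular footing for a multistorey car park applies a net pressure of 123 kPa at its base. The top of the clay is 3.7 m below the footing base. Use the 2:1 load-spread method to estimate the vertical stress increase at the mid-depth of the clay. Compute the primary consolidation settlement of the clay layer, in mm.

S_c ≈ 106 mm

Mid-depth of clay below the footing base: z = 3.7 + 7.9/2 = 7.65 m.
Stress increase at mid-clay by the 2:1 spreading method:
Δσ = qBL/((B+z)(L+z)) = 123×6×11/((6+7.65)(11+7.65)) = 31.889 kPa
Final effective stress: σ'_f = 40.6 + 31.889 = 72.489 kPa.
σ'_f = 72.489 > σ'_p = 63.3 kPa, so the stress path crosses the preconsolidation pressure — recompression up to σ'_p, then virgin compression beyond:
S_c = H/(1+e₀)·[C_r·log₁₀(σ'_p/σ'_0) + C_c·log₁₀(σ'_f/σ'_p)]
    = 7.9/2.16 × [0.037×log₁₀(63.3/40.6) + 0.37×log₁₀(72.489/63.3)]
    = 3.6574 × [0.0071365 + 0.021781] = 0.1058 m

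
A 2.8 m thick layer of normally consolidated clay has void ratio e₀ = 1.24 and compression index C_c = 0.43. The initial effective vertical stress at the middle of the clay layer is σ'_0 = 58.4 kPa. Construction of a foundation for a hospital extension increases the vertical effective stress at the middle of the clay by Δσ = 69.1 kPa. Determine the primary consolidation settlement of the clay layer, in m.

S_c ≈ 0.182 m

Final effective stress: σ'_f = σ'_0 + Δσ = 58.4 + 69.1 = 127.5 kPa.
Normally consolidated clay, so the full stress increment lies on the virgin compression line:
S_c = C_c·H/(1+e₀)·log₁₀(σ'_f/σ'_0) = 0.43×2.8/(1+1.24)×log₁₀(127.5/58.4)
    = 0.5375 × 0.3391 = 0.1823 m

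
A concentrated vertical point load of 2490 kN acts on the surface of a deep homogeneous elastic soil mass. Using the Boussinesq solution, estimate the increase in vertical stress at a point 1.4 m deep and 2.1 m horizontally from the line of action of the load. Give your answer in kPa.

Δσ_z ≈ 31.9 kPa

Boussinesq vertical stress below a point load on an elastic half-space:
Δσ_z = 3P/(2πz²) · [1 + (r/z)²]^(−5/2)
r/z = 2.1/1.4 = 1.5; [1+(r/z)²]^(−5/2) = 0.052516.
Δσ_z = 3×2490/(2π×1.4²) × 0.052516 = 606.58 × 0.052516 = 31.86 kPa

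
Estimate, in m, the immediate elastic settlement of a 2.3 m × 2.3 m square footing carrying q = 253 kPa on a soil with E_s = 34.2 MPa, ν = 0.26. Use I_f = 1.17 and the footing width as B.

S_e ≈ 0.0186 m

Immediate (elastic) settlement: S_e = q·B·(1−ν²)/E_s · I_f.
E_s = 34.2 MPa = 34200 kPa.
S_e = 253 × 2.3 × (1 − 0.26²) / 34200 × 1.17
    = 253 × 2.3 × 0.9324 / 34200 × 1.17
    = 0.01856 m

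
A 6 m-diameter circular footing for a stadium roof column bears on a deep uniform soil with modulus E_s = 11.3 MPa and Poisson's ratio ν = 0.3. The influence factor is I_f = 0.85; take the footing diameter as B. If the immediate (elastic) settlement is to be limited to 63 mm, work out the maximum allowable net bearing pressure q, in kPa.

E_s = 11.3 MPa = 11300 kPa.
S_e = q·B·(1−ν²)/E_s · I_f  ⇒  q = S_e·E_s / (B·(1−ν²)·I_f).
q = 0.063 × 11300 / (6 × 0.91 × 0.85) = 153.4 kPa

q ≈ 153 kPa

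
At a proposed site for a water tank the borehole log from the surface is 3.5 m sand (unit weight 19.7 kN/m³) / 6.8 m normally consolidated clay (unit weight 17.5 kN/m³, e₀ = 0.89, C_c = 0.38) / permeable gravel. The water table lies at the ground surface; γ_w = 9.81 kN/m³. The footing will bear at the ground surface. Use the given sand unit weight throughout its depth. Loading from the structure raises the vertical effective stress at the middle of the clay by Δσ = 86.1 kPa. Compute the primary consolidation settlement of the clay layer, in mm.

Mid-depth of clay below the ground surface: z = 3.5 + 6.8/2 = 6.9 m.
Total vertical stress at mid-clay: σ_v = 19.7×3.5 + 17.5×3.4 = 128.45 kPa.
Pore pressure: u = 9.81×(6.9 − 0) = 67.689 kPa.
Initial effective stress: σ'_0 = σ_v − u = 128.45 − 67.689 = 60.761 kPa.
Final effective stress: σ'_f = σ'_0 + Δσ = 60.761 + 86.1 = 146.86 kPa.
Normally consolidated clay, so the full stress increment lies on the virgin compression line:
S_c = C_c·H/(1+e₀)·log₁₀(σ'_f/σ'_0) = 0.38×6.8/(1+0.89)×log₁₀(146.86/60.761)
    = 1.3672 × 0.38328 = 0.524 m

S_c ≈ 524 mm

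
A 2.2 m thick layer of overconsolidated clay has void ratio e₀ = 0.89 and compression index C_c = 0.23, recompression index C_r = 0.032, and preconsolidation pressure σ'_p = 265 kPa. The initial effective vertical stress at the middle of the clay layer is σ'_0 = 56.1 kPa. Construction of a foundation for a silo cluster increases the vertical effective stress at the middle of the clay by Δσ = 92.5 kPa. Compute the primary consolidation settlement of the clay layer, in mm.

S_c ≈ 15.8 mm

Final effective stress: σ'_f = 56.1 + 92.5 = 148.6 kPa.
σ'_f = 148.6 ≤ σ'_p = 265 kPa, so the clay remains overconsolidated and only the recompression index applies:
S_c = C_r·H/(1+e₀)·log₁₀(σ'_f/σ'_0) = 0.032×2.2/1.89×log₁₀(148.6/56.1)
    = 0.037248 × 0.42306 = 0.01576 m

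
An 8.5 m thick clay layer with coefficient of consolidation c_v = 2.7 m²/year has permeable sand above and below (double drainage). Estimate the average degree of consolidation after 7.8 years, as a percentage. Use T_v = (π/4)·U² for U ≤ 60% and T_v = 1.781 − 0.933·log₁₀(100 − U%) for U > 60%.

Drainage path length: H_d = H/2 = 4.25 m (double drainage).
T_v = c_v·t/H_d² = 2.7×7.8/4.25² = 1.166.
T_v = 1.166 corresponds to the U > 60% branch:
U = 1 − 10^((1.781 − T_v)/0.933)/100 = 0.9544

U ≈ 95.4 %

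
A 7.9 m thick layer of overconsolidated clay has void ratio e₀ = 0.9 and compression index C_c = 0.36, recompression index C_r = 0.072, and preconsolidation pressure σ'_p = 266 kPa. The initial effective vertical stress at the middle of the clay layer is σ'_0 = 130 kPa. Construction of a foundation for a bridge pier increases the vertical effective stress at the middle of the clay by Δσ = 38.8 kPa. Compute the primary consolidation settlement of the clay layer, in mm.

S_c ≈ 34 mm

Final effective stress: σ'_f = 130 + 38.8 = 168.8 kPa.
σ'_f = 168.8 ≤ σ'_p = 266 kPa, so the clay remains overconsolidated and only the recompression index applies:
S_c = C_r·H/(1+e₀)·log₁₀(σ'_f/σ'_0) = 0.072×7.9/1.9×log₁₀(168.8/130)
    = 0.29937 × 0.11343 = 0.03396 m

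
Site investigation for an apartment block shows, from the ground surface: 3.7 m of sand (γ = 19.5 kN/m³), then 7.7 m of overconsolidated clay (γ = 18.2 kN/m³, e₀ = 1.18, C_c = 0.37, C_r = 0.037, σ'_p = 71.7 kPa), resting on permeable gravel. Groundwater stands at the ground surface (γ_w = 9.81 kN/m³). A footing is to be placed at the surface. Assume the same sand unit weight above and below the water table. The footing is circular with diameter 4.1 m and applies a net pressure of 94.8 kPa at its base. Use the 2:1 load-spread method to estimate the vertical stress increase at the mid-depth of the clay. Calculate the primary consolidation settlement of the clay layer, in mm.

S_c ≈ 64.3 mm

Mid-depth of clay below the ground surface: z = 3.7 + 7.7/2 = 7.55 m.
Total vertical stress at mid-clay: σ_v = 19.5×3.7 + 18.2×3.85 = 142.22 kPa.
Pore pressure: u = 9.81×(7.55 − 0) = 74.066 kPa.
Initial effective stress: σ'_0 = σ_v − u = 142.22 − 74.066 = 68.154 kPa.
Stress increase at mid-clay by the 2:1 spreading method:
Δσ ≈ qD²/(D+z)² = 94.8×4.1²/(4.1+7.55)² = 11.742 kPa
Final effective stress: σ'_f = 68.154 + 11.742 = 79.896 kPa.
σ'_f = 79.896 > σ'_p = 71.7 kPa, so the stress path crosses the preconsolidation pressure — recompression up to σ'_p, then virgin compression beyond:
S_c = H/(1+e₀)·[C_r·log₁₀(σ'_p/σ'_0) + C_c·log₁₀(σ'_f/σ'_p)]
    = 7.7/2.18 × [0.037×log₁₀(71.7/68.154) + 0.37×log₁₀(79.896/71.7)]
    = 3.5321 × [0.00081503 + 0.017392] = 0.06431 m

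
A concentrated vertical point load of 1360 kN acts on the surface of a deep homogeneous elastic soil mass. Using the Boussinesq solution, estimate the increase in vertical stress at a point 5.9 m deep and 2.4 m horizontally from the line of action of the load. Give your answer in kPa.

Boussinesq vertical stress below a point load on an elastic half-space:
Δσ_z = 3P/(2πz²) · [1 + (r/z)²]^(−5/2)
r/z = 2.4/5.9 = 0.40678; [1+(r/z)²]^(−5/2) = 0.68194.
Δσ_z = 3×1360/(2π×5.9²) × 0.68194 = 18.654 × 0.68194 = 12.72 kPa

Δσ_z ≈ 12.7 kPa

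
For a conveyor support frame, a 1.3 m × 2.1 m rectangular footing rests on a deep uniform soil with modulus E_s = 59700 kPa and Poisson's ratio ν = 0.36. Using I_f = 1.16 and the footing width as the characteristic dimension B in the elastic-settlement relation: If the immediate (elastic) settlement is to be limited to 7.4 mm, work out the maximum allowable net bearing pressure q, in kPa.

S_e = q·B·(1−ν²)/E_s · I_f  ⇒  q = S_e·E_s / (B·(1−ν²)·I_f).
q = 0.0074 × 59700 / (1.3 × 0.8704 × 1.16) = 336.6 kPa

q ≈ 337 kPa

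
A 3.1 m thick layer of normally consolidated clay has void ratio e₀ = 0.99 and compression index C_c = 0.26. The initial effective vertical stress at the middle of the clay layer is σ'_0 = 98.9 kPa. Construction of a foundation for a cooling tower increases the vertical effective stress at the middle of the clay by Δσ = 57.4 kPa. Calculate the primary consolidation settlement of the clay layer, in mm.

S_c ≈ 80.5 mm

Final effective stress: σ'_f = σ'_0 + Δσ = 98.9 + 57.4 = 156.3 kPa.
Normally consolidated clay, so the full stress increment lies on the virgin compression line:
S_c = C_c·H/(1+e₀)·log₁₀(σ'_f/σ'_0) = 0.26×3.1/(1+0.99)×log₁₀(156.3/98.9)
    = 0.40503 × 0.19876 = 0.0805 m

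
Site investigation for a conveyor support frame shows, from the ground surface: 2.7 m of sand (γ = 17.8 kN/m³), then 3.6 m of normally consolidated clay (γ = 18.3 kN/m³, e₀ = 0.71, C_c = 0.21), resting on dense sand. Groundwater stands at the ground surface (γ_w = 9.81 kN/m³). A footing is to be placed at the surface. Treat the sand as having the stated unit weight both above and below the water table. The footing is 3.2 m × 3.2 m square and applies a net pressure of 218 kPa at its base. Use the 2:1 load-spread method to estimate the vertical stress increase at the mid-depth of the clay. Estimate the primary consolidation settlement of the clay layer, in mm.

S_c ≈ 135 mm

Mid-depth of clay below the ground surface: z = 2.7 + 3.6/2 = 4.5 m.
Total vertical stress at mid-clay: σ_v = 17.8×2.7 + 18.3×1.8 = 81 kPa.
Pore pressure: u = 9.81×(4.5 − 0) = 44.145 kPa.
Initial effective stress: σ'_0 = σ_v − u = 81 − 44.145 = 36.855 kPa.
Stress increase at mid-clay by the 2:1 spreading method:
Δσ = qBL/((B+z)(L+z)) = 218×3.2×3.2/((3.2+4.5)(3.2+4.5)) = 37.651 kPa
Final effective stress: σ'_f = σ'_0 + Δσ = 36.855 + 37.651 = 74.506 kPa.
Normally consolidated clay, so the full stress increment lies on the virgin compression line:
S_c = C_c·H/(1+e₀)·log₁₀(σ'_f/σ'_0) = 0.21×3.6/(1+0.71)×log₁₀(74.506/36.855)
    = 0.44211 × 0.30569 = 0.1351 m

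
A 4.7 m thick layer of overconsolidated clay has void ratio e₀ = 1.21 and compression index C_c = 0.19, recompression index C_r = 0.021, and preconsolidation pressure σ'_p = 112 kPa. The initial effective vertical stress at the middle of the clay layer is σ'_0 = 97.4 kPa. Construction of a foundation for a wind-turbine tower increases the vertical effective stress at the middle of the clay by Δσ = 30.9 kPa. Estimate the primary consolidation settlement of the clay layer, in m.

Final effective stress: σ'_f = 97.4 + 30.9 = 128.3 kPa.
σ'_f = 128.3 > σ'_p = 112 kPa, so the stress path crosses the preconsolidation pressure — recompression up to σ'_p, then virgin compression beyond:
S_c = H/(1+e₀)·[C_r·log₁₀(σ'_p/σ'_0) + C_c·log₁₀(σ'_f/σ'_p)]
    = 4.7/2.21 × [0.021×log₁₀(112/97.4) + 0.19×log₁₀(128.3/112)]
    = 2.1267 × [0.0012738 + 0.011212] = 0.02655 m

S_c ≈ 0.0266 m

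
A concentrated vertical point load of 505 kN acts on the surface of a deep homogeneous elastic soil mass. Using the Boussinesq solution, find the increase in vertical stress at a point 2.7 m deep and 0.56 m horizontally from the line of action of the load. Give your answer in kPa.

Δσ_z ≈ 29.8 kPa

Boussinesq vertical stress below a point load on an elastic half-space:
Δσ_z = 3P/(2πz²) · [1 + (r/z)²]^(−5/2)
r/z = 0.56/2.7 = 0.20741; [1+(r/z)²]^(−5/2) = 0.90006.
Δσ_z = 3×505/(2π×2.7²) × 0.90006 = 33.075 × 0.90006 = 29.77 kPa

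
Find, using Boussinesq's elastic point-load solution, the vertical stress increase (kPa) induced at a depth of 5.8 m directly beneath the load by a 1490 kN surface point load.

Δσ_z ≈ 21.1 kPa

Boussinesq vertical stress below a point load on an elastic half-space:
Δσ_z = 3P/(2πz²) · [1 + (r/z)²]^(−5/2)
r/z = 0/5.8 = 0; [1+(r/z)²]^(−5/2) = 1.
Δσ_z = 3×1490/(2π×5.8²) × 1 = 21.148 × 1 = 21.15 kPa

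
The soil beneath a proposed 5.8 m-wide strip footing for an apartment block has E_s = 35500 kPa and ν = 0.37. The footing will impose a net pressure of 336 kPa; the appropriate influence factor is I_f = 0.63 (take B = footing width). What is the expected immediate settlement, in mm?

Immediate (elastic) settlement: S_e = q·B·(1−ν²)/E_s · I_f.
S_e = 336 × 5.8 × (1 − 0.37²) / 35500 × 0.63
    = 336 × 5.8 × 0.8631 / 35500 × 0.63
    = 0.02985 m = 29.85 mm

S_e ≈ 29.8 mm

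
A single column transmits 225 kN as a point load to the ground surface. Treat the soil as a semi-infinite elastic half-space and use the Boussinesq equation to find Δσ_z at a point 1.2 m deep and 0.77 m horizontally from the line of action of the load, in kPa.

Boussinesq vertical stress below a point load on an elastic half-space:
Δσ_z = 3P/(2πz²) · [1 + (r/z)²]^(−5/2)
r/z = 0.77/1.2 = 0.64167; [1+(r/z)²]^(−5/2) = 0.4223.
Δσ_z = 3×225/(2π×1.2²) × 0.4223 = 74.604 × 0.4223 = 31.51 kPa

Δσ_z ≈ 31.5 kPa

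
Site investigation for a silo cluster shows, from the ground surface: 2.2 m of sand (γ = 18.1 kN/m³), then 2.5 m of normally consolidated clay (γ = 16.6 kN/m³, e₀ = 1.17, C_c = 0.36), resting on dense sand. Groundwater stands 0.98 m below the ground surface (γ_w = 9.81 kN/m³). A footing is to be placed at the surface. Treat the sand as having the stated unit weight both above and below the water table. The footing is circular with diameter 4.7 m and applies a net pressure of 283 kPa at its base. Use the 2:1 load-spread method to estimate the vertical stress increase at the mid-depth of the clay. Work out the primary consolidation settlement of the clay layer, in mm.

Mid-depth of clay below the ground surface: z = 2.2 + 2.5/2 = 3.45 m.
Total vertical stress at mid-clay: σ_v = 18.1×2.2 + 16.6×1.25 = 60.57 kPa.
Pore pressure: u = 9.81×(3.45 − 0.98) = 24.231 kPa.
Initial effective stress: σ'_0 = σ_v − u = 60.57 − 24.231 = 36.339 kPa.
Stress increase at mid-clay by the 2:1 spreading method:
Δσ ≈ qD²/(D+z)² = 283×4.7²/(4.7+3.45)² = 94.117 kPa
Final effective stress: σ'_f = σ'_0 + Δσ = 36.339 + 94.117 = 130.46 kPa.
Normally consolidated clay, so the full stress increment lies on the virgin compression line:
S_c = C_c·H/(1+e₀)·log₁₀(σ'_f/σ'_0) = 0.36×2.5/(1+1.17)×log₁₀(130.46/36.339)
    = 0.41475 × 0.5551 = 0.2302 m

S_c ≈ 230 mm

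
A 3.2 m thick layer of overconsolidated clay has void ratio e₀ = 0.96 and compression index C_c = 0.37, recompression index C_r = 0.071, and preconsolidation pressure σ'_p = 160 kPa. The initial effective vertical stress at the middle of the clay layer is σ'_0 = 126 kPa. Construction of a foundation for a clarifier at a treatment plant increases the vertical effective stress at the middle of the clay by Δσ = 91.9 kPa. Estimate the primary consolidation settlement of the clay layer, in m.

S_c ≈ 0.0931 m

Final effective stress: σ'_f = 126 + 91.9 = 217.9 kPa.
σ'_f = 217.9 > σ'_p = 160 kPa, so the stress path crosses the preconsolidation pressure — recompression up to σ'_p, then virgin compression beyond:
S_c = H/(1+e₀)·[C_r·log₁₀(σ'_p/σ'_0) + C_c·log₁₀(σ'_f/σ'_p)]
    = 3.2/1.96 × [0.071×log₁₀(160/126) + 0.37×log₁₀(217.9/160)]
    = 1.6327 × [0.0073662 + 0.049631] = 0.09306 m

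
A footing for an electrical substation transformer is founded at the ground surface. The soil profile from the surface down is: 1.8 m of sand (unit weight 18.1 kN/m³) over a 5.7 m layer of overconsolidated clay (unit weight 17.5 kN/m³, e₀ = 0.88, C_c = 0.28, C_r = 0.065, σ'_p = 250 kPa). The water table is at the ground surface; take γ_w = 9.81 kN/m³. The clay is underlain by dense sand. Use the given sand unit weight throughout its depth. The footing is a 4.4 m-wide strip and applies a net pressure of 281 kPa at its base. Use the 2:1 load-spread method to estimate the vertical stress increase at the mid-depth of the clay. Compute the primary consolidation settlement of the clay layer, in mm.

Mid-depth of clay below the ground surface: z = 1.8 + 5.7/2 = 4.65 m.
Total vertical stress at mid-clay: σ_v = 18.1×1.8 + 17.5×2.85 = 82.455 kPa.
Pore pressure: u = 9.81×(4.65 − 0) = 45.617 kPa.
Initial effective stress: σ'_0 = σ_v − u = 82.455 − 45.617 = 36.838 kPa.
Stress increase at mid-clay by the 2:1 spreading method:
Δσ = qB/(B+z) = 281×4.4/(4.4+4.65) = 136.62 kPa
Final effective stress: σ'_f = 36.838 + 136.62 = 173.46 kPa.
σ'_f = 173.46 ≤ σ'_p = 250 kPa, so the clay remains overconsolidated and only the recompression index applies:
S_c = C_r·H/(1+e₀)·log₁₀(σ'_f/σ'_0) = 0.065×5.7/1.88×log₁₀(173.46/36.838)
    = 0.19707 × 0.6729 = 0.1326 m

S_c ≈ 133 mm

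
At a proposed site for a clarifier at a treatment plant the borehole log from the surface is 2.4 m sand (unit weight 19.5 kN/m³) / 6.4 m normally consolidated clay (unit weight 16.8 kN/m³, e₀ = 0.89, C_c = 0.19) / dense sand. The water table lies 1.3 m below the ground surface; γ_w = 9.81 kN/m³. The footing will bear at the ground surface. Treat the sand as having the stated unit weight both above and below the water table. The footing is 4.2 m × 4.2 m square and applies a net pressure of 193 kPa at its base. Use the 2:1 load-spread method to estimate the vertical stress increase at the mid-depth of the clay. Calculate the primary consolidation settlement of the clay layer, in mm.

S_c ≈ 133 mm

Mid-depth of clay below the ground surface: z = 2.4 + 6.4/2 = 5.6 m.
Total vertical stress at mid-clay: σ_v = 19.5×2.4 + 16.8×3.2 = 100.56 kPa.
Pore pressure: u = 9.81×(5.6 − 1.3) = 42.183 kPa.
Initial effective stress: σ'_0 = σ_v − u = 100.56 − 42.183 = 58.377 kPa.
Stress increase at mid-clay by the 2:1 spreading method:
Δσ = qBL/((B+z)(L+z)) = 193×4.2×4.2/((4.2+5.6)(4.2+5.6)) = 35.449 kPa
Final effective stress: σ'_f = σ'_0 + Δσ = 58.377 + 35.449 = 93.826 kPa.
Normally consolidated clay, so the full stress increment lies on the virgin compression line:
S_c = C_c·H/(1+e₀)·log₁₀(σ'_f/σ'_0) = 0.19×6.4/(1+0.89)×log₁₀(93.826/58.377)
    = 0.64339 × 0.20608 = 0.1326 m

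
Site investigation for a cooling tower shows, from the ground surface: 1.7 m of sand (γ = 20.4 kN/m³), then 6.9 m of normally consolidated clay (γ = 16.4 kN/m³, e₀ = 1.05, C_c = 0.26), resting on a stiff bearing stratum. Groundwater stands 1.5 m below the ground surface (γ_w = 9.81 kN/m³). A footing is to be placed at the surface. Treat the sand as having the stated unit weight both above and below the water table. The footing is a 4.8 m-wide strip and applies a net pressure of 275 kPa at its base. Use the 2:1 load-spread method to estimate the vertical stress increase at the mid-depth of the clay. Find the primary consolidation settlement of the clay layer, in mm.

S_c ≈ 464 mm

Mid-depth of clay below the ground surface: z = 1.7 + 6.9/2 = 5.15 m.
Total vertical stress at mid-clay: σ_v = 20.4×1.7 + 16.4×3.45 = 91.26 kPa.
Pore pressure: u = 9.81×(5.15 − 1.5) = 35.806 kPa.
Initial effective stress: σ'_0 = σ_v − u = 91.26 − 35.806 = 55.454 kPa.
Stress increase at mid-clay by the 2:1 spreading method:
Δσ = qB/(B+z) = 275×4.8/(4.8+5.15) = 132.66 kPa
Final effective stress: σ'_f = σ'_0 + Δσ = 55.454 + 132.66 = 188.11 kPa.
Normally consolidated clay, so the full stress increment lies on the virgin compression line:
S_c = C_c·H/(1+e₀)·log₁₀(σ'_f/σ'_0) = 0.26×6.9/(1+1.05)×log₁₀(188.11/55.454)
    = 0.87512 × 0.53048 = 0.4642 m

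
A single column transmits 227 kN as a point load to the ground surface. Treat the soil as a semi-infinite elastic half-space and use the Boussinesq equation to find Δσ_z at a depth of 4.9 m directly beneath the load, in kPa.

Boussinesq vertical stress below a point load on an elastic half-space:
Δσ_z = 3P/(2πz²) · [1 + (r/z)²]^(−5/2)
r/z = 0/4.9 = 0; [1+(r/z)²]^(−5/2) = 1.
Δσ_z = 3×227/(2π×4.9²) × 1 = 4.5141 × 1 = 4.514 kPa

Δσ_z ≈ 4.51 kPa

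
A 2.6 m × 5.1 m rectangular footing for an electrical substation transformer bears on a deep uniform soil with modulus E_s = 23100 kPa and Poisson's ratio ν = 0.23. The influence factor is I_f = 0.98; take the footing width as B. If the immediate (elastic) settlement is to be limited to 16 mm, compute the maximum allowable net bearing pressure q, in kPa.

S_e = q·B·(1−ν²)/E_s · I_f  ⇒  q = S_e·E_s / (B·(1−ν²)·I_f).
q = 0.016 × 23100 / (2.6 × 0.9471 × 0.98) = 153.2 kPa

q ≈ 153 kPa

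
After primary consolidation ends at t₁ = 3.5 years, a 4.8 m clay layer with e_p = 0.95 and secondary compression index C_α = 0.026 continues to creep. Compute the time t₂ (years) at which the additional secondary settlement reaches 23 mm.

S_s = C_α·H/(1+e_p)·log₁₀(t₂/t₁) ⇒ log₁₀(t₂/t₁) = S_s·(1+e_p)/(C_α·H).
log₁₀(t₂/t₁) = 0.023 × (1+0.95) / (0.026×4.8) = 0.3594
t₂ = t₁ × 10^0.3594 = 3.5 × 2.288 = 8.007 years

t₂ ≈ 8.01 years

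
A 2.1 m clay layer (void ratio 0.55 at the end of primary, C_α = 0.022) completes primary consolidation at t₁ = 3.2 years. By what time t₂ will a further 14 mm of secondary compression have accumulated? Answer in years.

S_s = C_α·H/(1+e_p)·log₁₀(t₂/t₁) ⇒ log₁₀(t₂/t₁) = S_s·(1+e_p)/(C_α·H).
log₁₀(t₂/t₁) = 0.014 × (1+0.55) / (0.022×2.1) = 0.4697
t₂ = t₁ × 10^0.4697 = 3.2 × 2.949 = 9.437 years

t₂ ≈ 9.44 years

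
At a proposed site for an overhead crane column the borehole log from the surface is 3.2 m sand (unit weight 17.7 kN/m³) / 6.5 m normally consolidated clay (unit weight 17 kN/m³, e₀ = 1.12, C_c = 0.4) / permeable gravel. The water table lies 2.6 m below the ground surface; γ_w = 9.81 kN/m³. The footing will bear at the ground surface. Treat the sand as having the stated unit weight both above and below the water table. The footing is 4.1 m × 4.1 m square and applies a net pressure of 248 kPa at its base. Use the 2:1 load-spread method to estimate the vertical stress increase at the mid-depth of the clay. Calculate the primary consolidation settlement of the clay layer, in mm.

Mid-depth of clay below the ground surface: z = 3.2 + 6.5/2 = 6.45 m.
Total vertical stress at mid-clay: σ_v = 17.7×3.2 + 17×3.25 = 111.89 kPa.
Pore pressure: u = 9.81×(6.45 − 2.6) = 37.769 kPa.
Initial effective stress: σ'_0 = σ_v − u = 111.89 − 37.769 = 74.121 kPa.
Stress increase at mid-clay by the 2:1 spreading method:
Δσ = qBL/((B+z)(L+z)) = 248×4.1×4.1/((4.1+6.45)(4.1+6.45)) = 37.455 kPa
Final effective stress: σ'_f = σ'_0 + Δσ = 74.121 + 37.455 = 111.58 kPa.
Normally consolidated clay, so the full stress increment lies on the virgin compression line:
S_c = C_c·H/(1+e₀)·log₁₀(σ'_f/σ'_0) = 0.4×6.5/(1+1.12)×log₁₀(111.58/74.121)
    = 1.2264 × 0.17765 = 0.2179 m

S_c ≈ 218 mm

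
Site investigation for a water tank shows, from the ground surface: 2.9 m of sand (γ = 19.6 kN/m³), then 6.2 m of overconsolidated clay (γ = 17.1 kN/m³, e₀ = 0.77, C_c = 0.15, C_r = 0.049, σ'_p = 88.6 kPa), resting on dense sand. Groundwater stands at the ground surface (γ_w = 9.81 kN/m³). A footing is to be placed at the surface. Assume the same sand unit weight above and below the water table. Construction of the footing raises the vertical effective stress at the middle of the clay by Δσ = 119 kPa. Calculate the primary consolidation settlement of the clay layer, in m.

S_c ≈ 0.19 m

Mid-depth of clay below the ground surface: z = 2.9 + 6.2/2 = 6 m.
Total vertical stress at mid-clay: σ_v = 19.6×2.9 + 17.1×3.1 = 109.85 kPa.
Pore pressure: u = 9.81×(6 − 0) = 58.86 kPa.
Initial effective stress: σ'_0 = σ_v − u = 109.85 − 58.86 = 50.99 kPa.
Final effective stress: σ'_f = 50.99 + 119 = 169.99 kPa.
σ'_f = 169.99 > σ'_p = 88.6 kPa, so the stress path crosses the preconsolidation pressure — recompression up to σ'_p, then virgin compression beyond:
S_c = H/(1+e₀)·[C_r·log₁₀(σ'_p/σ'_0) + C_c·log₁₀(σ'_f/σ'_p)]
    = 6.2/1.77 × [0.049×log₁₀(88.6/50.99) + 0.15×log₁₀(169.99/88.6)]
    = 3.5028 × [0.011757 + 0.042448] = 0.1899 m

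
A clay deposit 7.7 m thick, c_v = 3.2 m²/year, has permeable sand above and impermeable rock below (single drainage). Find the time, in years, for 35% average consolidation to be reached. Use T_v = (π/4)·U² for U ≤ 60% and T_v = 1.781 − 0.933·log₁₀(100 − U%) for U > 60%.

t ≈ 1.78 years

Drainage path length: H_d = H = 7.7 m (single drainage).
U ≤ 60%: T_v = (π/4)·U² = (π/4)×0.35² = 0.096211.
t = T_v·H_d²/c_v = 0.096211×7.7²/3.2 = 1.783 years.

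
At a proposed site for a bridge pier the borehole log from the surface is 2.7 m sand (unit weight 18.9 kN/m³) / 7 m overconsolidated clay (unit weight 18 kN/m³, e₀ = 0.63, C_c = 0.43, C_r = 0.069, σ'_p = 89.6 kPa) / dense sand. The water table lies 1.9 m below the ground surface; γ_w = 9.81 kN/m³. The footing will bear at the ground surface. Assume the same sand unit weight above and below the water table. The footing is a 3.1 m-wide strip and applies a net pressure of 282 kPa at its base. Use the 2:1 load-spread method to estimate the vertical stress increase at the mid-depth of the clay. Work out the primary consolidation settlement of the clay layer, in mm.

S_c ≈ 522 mm

Mid-depth of clay below the ground surface: z = 2.7 + 7/2 = 6.2 m.
Total vertical stress at mid-clay: σ_v = 18.9×2.7 + 18×3.5 = 114.03 kPa.
Pore pressure: u = 9.81×(6.2 − 1.9) = 42.183 kPa.
Initial effective stress: σ'_0 = σ_v − u = 114.03 − 42.183 = 71.847 kPa.
Stress increase at mid-clay by the 2:1 spreading method:
Δσ = qB/(B+z) = 282×3.1/(3.1+6.2) = 94 kPa
Final effective stress: σ'_f = 71.847 + 94 = 165.85 kPa.
σ'_f = 165.85 > σ'_p = 89.6 kPa, so the stress path crosses the preconsolidation pressure — recompression up to σ'_p, then virgin compression beyond:
S_c = H/(1+e₀)·[C_r·log₁₀(σ'_p/σ'_0) + C_c·log₁₀(σ'_f/σ'_p)]
    = 7/1.63 × [0.069×log₁₀(89.6/71.847) + 0.43×log₁₀(165.85/89.6)]
    = 4.2945 × [0.0066171 + 0.11499] = 0.5222 m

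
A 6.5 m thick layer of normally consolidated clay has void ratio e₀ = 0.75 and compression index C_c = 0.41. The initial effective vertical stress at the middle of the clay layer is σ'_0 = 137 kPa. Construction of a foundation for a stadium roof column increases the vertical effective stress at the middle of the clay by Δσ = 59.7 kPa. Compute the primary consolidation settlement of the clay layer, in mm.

Final effective stress: σ'_f = σ'_0 + Δσ = 137 + 59.7 = 196.7 kPa.
Normally consolidated clay, so the full stress increment lies on the virgin compression line:
S_c = C_c·H/(1+e₀)·log₁₀(σ'_f/σ'_0) = 0.41×6.5/(1+0.75)×log₁₀(196.7/137)
    = 1.5229 × 0.15708 = 0.2392 m

S_c ≈ 239 mm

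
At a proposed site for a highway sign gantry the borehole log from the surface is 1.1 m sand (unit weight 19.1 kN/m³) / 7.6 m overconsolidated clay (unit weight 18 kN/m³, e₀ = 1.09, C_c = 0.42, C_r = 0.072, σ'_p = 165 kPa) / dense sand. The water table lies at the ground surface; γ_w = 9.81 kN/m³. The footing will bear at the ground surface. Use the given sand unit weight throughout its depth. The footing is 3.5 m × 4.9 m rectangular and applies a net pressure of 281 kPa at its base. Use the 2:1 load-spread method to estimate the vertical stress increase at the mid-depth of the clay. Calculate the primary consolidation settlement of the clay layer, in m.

Mid-depth of clay below the ground surface: z = 1.1 + 7.6/2 = 4.9 m.
Total vertical stress at mid-clay: σ_v = 19.1×1.1 + 18×3.8 = 89.41 kPa.
Pore pressure: u = 9.81×(4.9 − 0) = 48.069 kPa.
Initial effective stress: σ'_0 = σ_v − u = 89.41 − 48.069 = 41.341 kPa.
Stress increase at mid-clay by the 2:1 spreading method:
Δσ = qBL/((B+z)(L+z)) = 281×3.5×4.9/((3.5+4.9)(4.9+4.9)) = 58.542 kPa
Final effective stress: σ'_f = 41.341 + 58.542 = 99.883 kPa.
σ'_f = 99.883 ≤ σ'_p = 165 kPa, so the clay remains overconsolidated and only the recompression index applies:
S_c = C_r·H/(1+e₀)·log₁₀(σ'_f/σ'_0) = 0.072×7.6/2.09×log₁₀(99.883/41.341)
    = 0.26182 × 0.38311 = 0.1003 m

S_c ≈ 0.1 m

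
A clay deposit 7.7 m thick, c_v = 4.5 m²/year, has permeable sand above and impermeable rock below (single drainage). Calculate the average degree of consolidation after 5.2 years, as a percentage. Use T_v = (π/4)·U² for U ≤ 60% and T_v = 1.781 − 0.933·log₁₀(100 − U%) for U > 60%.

Drainage path length: H_d = H = 7.7 m (single drainage).
T_v = c_v·t/H_d² = 4.5×5.2/7.7² = 0.39467.
T_v = 0.39467 corresponds to the U > 60% branch:
U = 1 − 10^((1.781 − T_v)/0.933)/100 = 0.6939

U ≈ 69.4 %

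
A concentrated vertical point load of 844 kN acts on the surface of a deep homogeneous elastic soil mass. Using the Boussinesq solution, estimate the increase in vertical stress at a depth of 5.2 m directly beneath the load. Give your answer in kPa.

Δσ_z ≈ 14.9 kPa

Boussinesq vertical stress below a point load on an elastic half-space:
Δσ_z = 3P/(2πz²) · [1 + (r/z)²]^(−5/2)
r/z = 0/5.2 = 0; [1+(r/z)²]^(−5/2) = 1.
Δσ_z = 3×844/(2π×5.2²) × 1 = 14.903 × 1 = 14.9 kPa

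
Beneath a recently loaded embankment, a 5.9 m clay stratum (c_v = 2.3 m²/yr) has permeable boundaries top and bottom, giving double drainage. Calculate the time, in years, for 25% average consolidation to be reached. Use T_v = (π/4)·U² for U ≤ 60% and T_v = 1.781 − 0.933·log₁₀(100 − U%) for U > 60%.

Drainage path length: H_d = H/2 = 2.95 m (double drainage).
U ≤ 60%: T_v = (π/4)·U² = (π/4)×0.25² = 0.049087.
t = T_v·H_d²/c_v = 0.049087×2.95²/2.3 = 0.1857 years.

t ≈ 0.186 years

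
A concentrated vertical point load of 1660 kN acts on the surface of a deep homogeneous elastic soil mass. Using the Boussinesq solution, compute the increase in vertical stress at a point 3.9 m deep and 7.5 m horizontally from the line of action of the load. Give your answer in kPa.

Δσ_z ≈ 1.09 kPa

Boussinesq vertical stress below a point load on an elastic half-space:
Δσ_z = 3P/(2πz²) · [1 + (r/z)²]^(−5/2)
r/z = 7.5/3.9 = 1.9231; [1+(r/z)²]^(−5/2) = 0.020901.
Δσ_z = 3×1660/(2π×3.9²) × 0.020901 = 52.11 × 0.020901 = 1.089 kPa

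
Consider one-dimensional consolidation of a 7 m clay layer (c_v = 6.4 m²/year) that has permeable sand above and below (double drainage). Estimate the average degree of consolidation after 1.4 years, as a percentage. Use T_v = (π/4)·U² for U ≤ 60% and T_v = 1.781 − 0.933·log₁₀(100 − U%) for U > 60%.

U ≈ 86.7 %

Drainage path length: H_d = H/2 = 3.5 m (double drainage).
T_v = c_v·t/H_d² = 6.4×1.4/3.5² = 0.73143.
T_v = 0.73143 corresponds to the U > 60% branch:
U = 1 − 10^((1.781 − T_v)/0.933)/100 = 0.8667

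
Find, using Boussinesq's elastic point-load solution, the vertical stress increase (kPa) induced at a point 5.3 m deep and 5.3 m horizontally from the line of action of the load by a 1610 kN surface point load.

Boussinesq vertical stress below a point load on an elastic half-space:
Δσ_z = 3P/(2πz²) · [1 + (r/z)²]^(−5/2)
r/z = 5.3/5.3 = 1; [1+(r/z)²]^(−5/2) = 0.17678.
Δσ_z = 3×1610/(2π×5.3²) × 0.17678 = 27.366 × 0.17678 = 4.838 kPa

Δσ_z ≈ 4.84 kPa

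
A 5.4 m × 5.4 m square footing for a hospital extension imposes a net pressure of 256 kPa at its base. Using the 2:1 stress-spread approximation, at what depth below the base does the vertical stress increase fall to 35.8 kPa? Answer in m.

2:1 spreading — at depth z the loaded area has grown by z in each plan dimension:
qB²/(B+z)² = Δσ_z ⇒ z = B(√(q/Δσ_z) − 1) = 5.4×(√(256/35.8) − 1) = 9.04 m

z ≈ 9.04 m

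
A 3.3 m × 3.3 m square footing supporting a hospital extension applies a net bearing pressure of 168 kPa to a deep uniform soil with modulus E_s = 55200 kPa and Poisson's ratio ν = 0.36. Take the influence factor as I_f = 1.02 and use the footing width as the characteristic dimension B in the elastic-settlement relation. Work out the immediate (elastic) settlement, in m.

S_e ≈ 0.00892 m

Immediate (elastic) settlement: S_e = q·B·(1−ν²)/E_s · I_f.
S_e = 168 × 3.3 × (1 − 0.36²) / 55200 × 1.02
    = 168 × 3.3 × 0.8704 / 55200 × 1.02
    = 0.008917 m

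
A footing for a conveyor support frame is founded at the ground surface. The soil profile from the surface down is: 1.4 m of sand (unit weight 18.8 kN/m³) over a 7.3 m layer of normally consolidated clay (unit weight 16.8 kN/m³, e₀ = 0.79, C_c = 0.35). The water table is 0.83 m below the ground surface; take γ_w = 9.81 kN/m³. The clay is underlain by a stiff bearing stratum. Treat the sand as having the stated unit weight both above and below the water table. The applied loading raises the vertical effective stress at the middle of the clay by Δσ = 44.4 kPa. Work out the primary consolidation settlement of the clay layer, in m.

S_c ≈ 0.417 m

Mid-depth of clay below the ground surface: z = 1.4 + 7.3/2 = 5.05 m.
Total vertical stress at mid-clay: σ_v = 18.8×1.4 + 16.8×3.65 = 87.64 kPa.
Pore pressure: u = 9.81×(5.05 − 0.83) = 41.398 kPa.
Initial effective stress: σ'_0 = σ_v − u = 87.64 − 41.398 = 46.242 kPa.
Final effective stress: σ'_f = σ'_0 + Δσ = 46.242 + 44.4 = 90.642 kPa.
Normally consolidated clay, so the full stress increment lies on the virgin compression line:
S_c = C_c·H/(1+e₀)·log₁₀(σ'_f/σ'_0) = 0.35×7.3/(1+0.79)×log₁₀(90.642/46.242)
    = 1.4274 × 0.29229 = 0.4172 m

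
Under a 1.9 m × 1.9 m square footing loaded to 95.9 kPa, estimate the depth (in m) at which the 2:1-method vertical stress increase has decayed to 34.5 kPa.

z ≈ 1.27 m

2:1 spreading — at depth z the loaded area has grown by z in each plan dimension:
qB²/(B+z)² = Δσ_z ⇒ z = B(√(q/Δσ_z) − 1) = 1.9×(√(95.9/34.5) − 1) = 1.268 m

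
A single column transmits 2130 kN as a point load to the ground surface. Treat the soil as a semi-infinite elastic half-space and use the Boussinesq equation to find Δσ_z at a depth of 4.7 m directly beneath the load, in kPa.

Boussinesq vertical stress below a point load on an elastic half-space:
Δσ_z = 3P/(2πz²) · [1 + (r/z)²]^(−5/2)
r/z = 0/4.7 = 0; [1+(r/z)²]^(−5/2) = 1.
Δσ_z = 3×2130/(2π×4.7²) × 1 = 46.039 × 1 = 46.04 kPa

Δσ_z ≈ 46 kPa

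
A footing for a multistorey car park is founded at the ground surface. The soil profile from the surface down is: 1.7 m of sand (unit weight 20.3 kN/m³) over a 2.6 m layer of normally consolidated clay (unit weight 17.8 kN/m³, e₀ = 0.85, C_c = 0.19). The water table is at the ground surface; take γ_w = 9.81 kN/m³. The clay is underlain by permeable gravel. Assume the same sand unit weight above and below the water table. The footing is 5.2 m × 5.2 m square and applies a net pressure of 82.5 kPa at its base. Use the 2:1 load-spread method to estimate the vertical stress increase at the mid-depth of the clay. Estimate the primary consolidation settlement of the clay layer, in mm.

S_c ≈ 90.1 mm

Mid-depth of clay below the ground surface: z = 1.7 + 2.6/2 = 3 m.
Total vertical stress at mid-clay: σ_v = 20.3×1.7 + 17.8×1.3 = 57.65 kPa.
Pore pressure: u = 9.81×(3 − 0) = 29.43 kPa.
Initial effective stress: σ'_0 = σ_v − u = 57.65 − 29.43 = 28.22 kPa.
Stress increase at mid-clay by the 2:1 spreading method:
Δσ = qBL/((B+z)(L+z)) = 82.5×5.2×5.2/((5.2+3)(5.2+3)) = 33.177 kPa
Final effective stress: σ'_f = σ'_0 + Δσ = 28.22 + 33.177 = 61.397 kPa.
Normally consolidated clay, so the full stress increment lies on the virgin compression line:
S_c = C_c·H/(1+e₀)·log₁₀(σ'_f/σ'_0) = 0.19×2.6/(1+0.85)×log₁₀(61.397/28.22)
    = 0.26703 × 0.33759 = 0.09015 m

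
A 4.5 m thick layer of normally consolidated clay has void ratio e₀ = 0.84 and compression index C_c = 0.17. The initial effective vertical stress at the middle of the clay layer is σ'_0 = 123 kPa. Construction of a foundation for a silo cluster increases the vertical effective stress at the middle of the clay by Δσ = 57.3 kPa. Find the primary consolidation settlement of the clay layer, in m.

S_c ≈ 0.0691 m

Final effective stress: σ'_f = σ'_0 + Δσ = 123 + 57.3 = 180.3 kPa.
Normally consolidated clay, so the full stress increment lies on the virgin compression line:
S_c = C_c·H/(1+e₀)·log₁₀(σ'_f/σ'_0) = 0.17×4.5/(1+0.84)×log₁₀(180.3/123)
    = 0.41576 × 0.16609 = 0.06905 m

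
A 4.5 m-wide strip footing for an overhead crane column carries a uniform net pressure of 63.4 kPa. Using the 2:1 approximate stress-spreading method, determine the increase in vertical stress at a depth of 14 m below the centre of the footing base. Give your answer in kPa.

By the 2:1 method the load spreads at 1 horizontal : 2 vertical, so at depth z the loaded area has grown by z in each plan dimension:
Δσ = qB/(B+z) = 63.4×4.5/(4.5+14) = 15.422 kPa

Δσ_z ≈ 15.4 kPa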